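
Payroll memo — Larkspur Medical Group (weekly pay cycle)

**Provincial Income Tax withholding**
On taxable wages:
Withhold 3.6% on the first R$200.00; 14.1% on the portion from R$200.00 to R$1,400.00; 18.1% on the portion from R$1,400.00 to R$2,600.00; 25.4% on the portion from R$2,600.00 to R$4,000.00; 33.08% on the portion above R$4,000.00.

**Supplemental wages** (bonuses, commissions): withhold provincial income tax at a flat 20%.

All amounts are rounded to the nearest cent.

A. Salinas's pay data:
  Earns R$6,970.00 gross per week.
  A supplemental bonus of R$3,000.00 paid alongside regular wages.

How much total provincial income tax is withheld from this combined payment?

Provincial Income Tax: taxable = R$6,970.00
  R$749.20 + 33.08% × (R$6,970.00 − R$4,000.00) = R$749.20 + 33.08% × R$2,970.00 = R$1,731.68
Supplemental (20% flat on bonus): 20% × R$3,000.00 = R$600.00
Total provincial income tax: R$1,731.68 + R$600.00 = R$2,331.68

R$2,331.68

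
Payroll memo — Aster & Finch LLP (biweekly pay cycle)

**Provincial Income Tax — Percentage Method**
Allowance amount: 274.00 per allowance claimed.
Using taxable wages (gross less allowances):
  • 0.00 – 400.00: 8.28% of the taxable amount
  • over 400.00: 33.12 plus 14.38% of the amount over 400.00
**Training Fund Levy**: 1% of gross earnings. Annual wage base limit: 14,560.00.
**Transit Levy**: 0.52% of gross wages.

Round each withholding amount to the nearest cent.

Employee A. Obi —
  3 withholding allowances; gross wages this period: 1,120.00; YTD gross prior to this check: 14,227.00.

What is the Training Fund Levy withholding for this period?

Training Fund Levy: cap 14,560.00 − YTD 14,227.00 = 333.00 subject; 1% × 333.00 = 3.33

3.33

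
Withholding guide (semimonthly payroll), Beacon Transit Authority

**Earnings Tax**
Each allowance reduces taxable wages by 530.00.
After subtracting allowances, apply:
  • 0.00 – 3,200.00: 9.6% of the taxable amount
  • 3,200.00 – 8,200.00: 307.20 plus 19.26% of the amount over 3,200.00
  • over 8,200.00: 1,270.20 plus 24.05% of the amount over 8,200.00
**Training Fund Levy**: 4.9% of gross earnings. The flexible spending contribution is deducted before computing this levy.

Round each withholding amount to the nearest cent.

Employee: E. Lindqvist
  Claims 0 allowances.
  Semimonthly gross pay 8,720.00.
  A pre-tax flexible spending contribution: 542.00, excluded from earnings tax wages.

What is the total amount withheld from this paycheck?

Earnings Tax: taxable = 8,720.00 − 542.00 = 8,178.00
  307.20 + 19.26% × (8,178.00 − 3,200.00) = 307.20 + 19.26% × 4,978.00 = 1,265.96
Training Fund Levy: 4.9% × 8,178.00 = 400.72
Total: 1,265.96 + 400.72 = 1,666.68

1,666.68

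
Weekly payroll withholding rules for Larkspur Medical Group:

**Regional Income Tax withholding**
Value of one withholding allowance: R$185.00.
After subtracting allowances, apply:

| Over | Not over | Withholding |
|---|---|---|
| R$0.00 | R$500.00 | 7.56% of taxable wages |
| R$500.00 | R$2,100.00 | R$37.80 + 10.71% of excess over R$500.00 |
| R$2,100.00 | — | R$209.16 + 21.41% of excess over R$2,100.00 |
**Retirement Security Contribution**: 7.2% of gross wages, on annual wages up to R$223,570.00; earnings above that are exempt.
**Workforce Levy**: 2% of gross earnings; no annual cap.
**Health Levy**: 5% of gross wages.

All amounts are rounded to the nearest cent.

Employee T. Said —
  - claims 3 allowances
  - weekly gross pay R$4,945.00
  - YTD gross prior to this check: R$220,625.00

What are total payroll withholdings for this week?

R$1,257.64

Regional Income Tax: taxable = R$4,945.00 − 3×R$185.00 = R$4,390.00
  R$209.16 + 21.41% × (R$4,390.00 − R$2,100.00) = R$209.16 + 21.41% × R$2,290.00 = R$699.45
Retirement Security Contribution: cap R$223,570.00 − YTD R$220,625.00 = R$2,945.00 subject; 7.2% × R$2,945.00 = R$212.04
Workforce Levy: 2% × R$4,945.00 = R$98.90
Health Levy: 5% × R$4,945.00 = R$247.25
Total: R$699.45 + R$212.04 + R$98.90 + R$247.25 = R$1,257.64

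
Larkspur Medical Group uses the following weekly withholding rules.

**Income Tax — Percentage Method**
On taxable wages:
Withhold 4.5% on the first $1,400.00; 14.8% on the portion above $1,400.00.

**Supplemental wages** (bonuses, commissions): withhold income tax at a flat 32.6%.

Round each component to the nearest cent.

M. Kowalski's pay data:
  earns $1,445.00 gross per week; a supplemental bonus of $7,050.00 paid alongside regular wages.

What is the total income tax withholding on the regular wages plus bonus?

$2,367.96

Income Tax: taxable = $1,445.00
  $63.00 + 14.8% × ($1,445.00 − $1,400.00) = $63.00 + 14.8% × $45.00 = $69.66
Supplemental (32.6% flat on bonus): 32.6% × $7,050.00 = $2,298.30
Total income tax: $69.66 + $2,298.30 = $2,367.96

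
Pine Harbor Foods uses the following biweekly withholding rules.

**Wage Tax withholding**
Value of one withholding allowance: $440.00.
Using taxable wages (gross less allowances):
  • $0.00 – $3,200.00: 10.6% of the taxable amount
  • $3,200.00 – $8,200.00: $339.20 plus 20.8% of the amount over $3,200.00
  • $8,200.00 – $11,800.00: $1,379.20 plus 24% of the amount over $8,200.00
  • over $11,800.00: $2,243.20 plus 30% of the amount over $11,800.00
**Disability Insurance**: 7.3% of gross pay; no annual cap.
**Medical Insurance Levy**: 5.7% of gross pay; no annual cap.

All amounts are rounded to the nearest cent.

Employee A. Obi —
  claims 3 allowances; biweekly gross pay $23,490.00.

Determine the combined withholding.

Wage Tax: taxable = $23,490.00 − 3×$440.00 = $22,170.00
  $2,243.20 + 30% × ($22,170.00 − $11,800.00) = $2,243.20 + 30% × $10,370.00 = $5,354.20
Disability Insurance: 7.3% × $23,490.00 = $1,714.77
Medical Insurance Levy: 5.7% × $23,490.00 = $1,338.93
Total: $5,354.20 + $1,714.77 + $1,338.93 = $8,407.90

$8,407.90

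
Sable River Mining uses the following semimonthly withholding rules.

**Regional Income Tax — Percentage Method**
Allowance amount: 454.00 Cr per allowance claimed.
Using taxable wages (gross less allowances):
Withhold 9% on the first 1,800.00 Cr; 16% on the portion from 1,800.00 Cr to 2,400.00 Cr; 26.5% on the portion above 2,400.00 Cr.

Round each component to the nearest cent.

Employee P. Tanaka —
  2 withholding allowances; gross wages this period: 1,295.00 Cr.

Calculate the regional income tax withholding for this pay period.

34.83 Cr

Regional Income Tax: taxable = 1,295.00 Cr − 2×454.00 Cr = 387.00 Cr
  9% × 387.00 Cr = 34.83 Cr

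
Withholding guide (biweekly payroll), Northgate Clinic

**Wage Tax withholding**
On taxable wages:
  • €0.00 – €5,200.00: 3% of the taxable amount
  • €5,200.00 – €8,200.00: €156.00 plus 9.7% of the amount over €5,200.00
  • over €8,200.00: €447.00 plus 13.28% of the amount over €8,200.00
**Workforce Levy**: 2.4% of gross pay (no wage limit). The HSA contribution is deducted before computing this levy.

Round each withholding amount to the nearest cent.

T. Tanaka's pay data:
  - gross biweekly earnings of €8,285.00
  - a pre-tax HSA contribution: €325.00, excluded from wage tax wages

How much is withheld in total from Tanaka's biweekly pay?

€614.76

Wage Tax: taxable = €8,285.00 − €325.00 = €7,960.00
  €156.00 + 9.7% × (€7,960.00 − €5,200.00) = €156.00 + 9.7% × €2,760.00 = €423.72
Workforce Levy: 2.4% × €7,960.00 = €191.04
Total: €423.72 + €191.04 = €614.76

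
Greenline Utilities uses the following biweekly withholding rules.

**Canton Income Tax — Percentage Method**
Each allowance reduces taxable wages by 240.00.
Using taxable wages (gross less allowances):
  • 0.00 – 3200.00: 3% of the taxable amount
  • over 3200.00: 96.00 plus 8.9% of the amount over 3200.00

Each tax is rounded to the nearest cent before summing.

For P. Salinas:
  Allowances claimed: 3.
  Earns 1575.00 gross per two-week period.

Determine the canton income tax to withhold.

25.65

Canton Income Tax: taxable = 1575.00 − 3×240.00 = 855.00
  3% × 855.00 = 25.65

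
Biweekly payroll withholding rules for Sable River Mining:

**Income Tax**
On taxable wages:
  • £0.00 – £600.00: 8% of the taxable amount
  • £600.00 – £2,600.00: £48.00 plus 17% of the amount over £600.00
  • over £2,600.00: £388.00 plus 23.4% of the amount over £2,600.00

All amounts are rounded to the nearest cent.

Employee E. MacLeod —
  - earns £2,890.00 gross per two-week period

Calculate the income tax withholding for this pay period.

£455.86

Income Tax: taxable = £2,890.00
  £388.00 + 23.4% × (£2,890.00 − £2,600.00) = £388.00 + 23.4% × £290.00 = £455.86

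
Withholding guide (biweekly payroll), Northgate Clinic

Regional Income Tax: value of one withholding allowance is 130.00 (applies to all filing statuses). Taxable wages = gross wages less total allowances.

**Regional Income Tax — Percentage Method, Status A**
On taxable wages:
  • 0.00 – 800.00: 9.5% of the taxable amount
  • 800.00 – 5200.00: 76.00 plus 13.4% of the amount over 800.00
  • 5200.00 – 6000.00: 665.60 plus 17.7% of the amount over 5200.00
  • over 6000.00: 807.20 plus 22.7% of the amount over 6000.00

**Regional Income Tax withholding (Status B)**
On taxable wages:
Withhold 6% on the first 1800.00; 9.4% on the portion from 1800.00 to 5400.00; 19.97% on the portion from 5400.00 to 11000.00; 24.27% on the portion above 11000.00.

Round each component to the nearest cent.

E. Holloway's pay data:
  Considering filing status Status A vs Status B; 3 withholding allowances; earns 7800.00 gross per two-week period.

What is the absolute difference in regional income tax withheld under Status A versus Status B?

279.47

Regional Income Tax (Status A): taxable = 7800.00 − 3×130.00 = 7410.00
  807.20 + 22.7% × (7410.00 − 6000.00) = 807.20 + 22.7% × 1410.00 = 1127.27
Regional Income Tax (Status B): taxable = 7800.00 − 3×130.00 = 7410.00
  446.40 + 19.97% × (7410.00 − 5400.00) = 446.40 + 19.97% × 2010.00 = 847.80
Difference: |1127.27 − 847.80| = 279.47 (higher under Status A)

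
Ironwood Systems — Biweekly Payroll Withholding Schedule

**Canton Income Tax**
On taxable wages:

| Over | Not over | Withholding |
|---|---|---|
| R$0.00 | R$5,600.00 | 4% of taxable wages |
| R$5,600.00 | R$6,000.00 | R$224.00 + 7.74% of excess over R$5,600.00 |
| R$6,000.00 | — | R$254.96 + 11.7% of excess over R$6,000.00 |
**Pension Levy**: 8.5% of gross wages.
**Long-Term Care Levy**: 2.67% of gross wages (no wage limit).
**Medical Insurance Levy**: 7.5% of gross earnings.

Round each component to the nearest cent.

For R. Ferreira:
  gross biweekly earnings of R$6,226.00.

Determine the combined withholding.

Canton Income Tax: taxable = R$6,226.00
  R$254.96 + 11.7% × (R$6,226.00 − R$6,000.00) = R$254.96 + 11.7% × R$226.00 = R$281.40
Pension Levy: 8.5% × R$6,226.00 = R$529.21
Long-Term Care Levy: 2.67% × R$6,226.00 = R$166.23
Medical Insurance Levy: 7.5% × R$6,226.00 = R$466.95
Total: R$281.40 + R$529.21 + R$166.23 + R$466.95 = R$1,443.79

R$1,443.79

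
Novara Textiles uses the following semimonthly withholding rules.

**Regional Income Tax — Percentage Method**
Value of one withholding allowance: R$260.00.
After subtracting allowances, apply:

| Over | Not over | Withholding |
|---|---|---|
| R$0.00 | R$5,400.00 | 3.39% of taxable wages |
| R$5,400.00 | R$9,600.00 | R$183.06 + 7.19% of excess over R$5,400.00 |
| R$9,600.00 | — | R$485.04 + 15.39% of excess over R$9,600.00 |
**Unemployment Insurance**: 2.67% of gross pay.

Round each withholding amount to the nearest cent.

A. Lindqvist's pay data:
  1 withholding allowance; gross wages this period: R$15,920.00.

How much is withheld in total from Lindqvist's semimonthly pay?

Regional Income Tax: taxable = R$15,920.00 − 1×R$260.00 = R$15,660.00
  R$485.04 + 15.39% × (R$15,660.00 − R$9,600.00) = R$485.04 + 15.39% × R$6,060.00 = R$1,417.67
Unemployment Insurance: 2.67% × R$15,920.00 = R$425.06
Total: R$1,417.67 + R$425.06 = R$1,842.73

R$1,842.73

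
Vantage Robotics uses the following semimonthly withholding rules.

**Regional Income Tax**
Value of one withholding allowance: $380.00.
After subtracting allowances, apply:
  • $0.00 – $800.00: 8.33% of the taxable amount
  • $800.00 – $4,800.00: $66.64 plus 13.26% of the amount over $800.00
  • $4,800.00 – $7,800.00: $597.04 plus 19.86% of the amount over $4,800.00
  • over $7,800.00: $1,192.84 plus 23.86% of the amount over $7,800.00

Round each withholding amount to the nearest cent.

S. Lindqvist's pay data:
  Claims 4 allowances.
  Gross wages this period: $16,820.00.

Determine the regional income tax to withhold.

Regional Income Tax: taxable = $16,820.00 − 4×$380.00 = $15,300.00
  $1,192.84 + 23.86% × ($15,300.00 − $7,800.00) = $1,192.84 + 23.86% × $7,500.00 = $2,982.34

$2,982.34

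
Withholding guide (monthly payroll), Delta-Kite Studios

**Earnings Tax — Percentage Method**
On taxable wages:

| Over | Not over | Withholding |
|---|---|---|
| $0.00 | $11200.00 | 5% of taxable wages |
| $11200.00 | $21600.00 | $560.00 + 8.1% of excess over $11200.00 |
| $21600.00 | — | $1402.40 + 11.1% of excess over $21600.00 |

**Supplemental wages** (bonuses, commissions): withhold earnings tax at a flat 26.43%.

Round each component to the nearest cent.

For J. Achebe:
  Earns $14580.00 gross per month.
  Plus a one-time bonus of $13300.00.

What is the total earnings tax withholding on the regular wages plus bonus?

Earnings Tax: taxable = $14580.00
  $560.00 + 8.1% × ($14580.00 − $11200.00) = $560.00 + 8.1% × $3380.00 = $833.78
Supplemental (26.43% flat on bonus): 26.43% × $13300.00 = $3515.19
Total earnings tax: $833.78 + $3515.19 = $4348.97

$4348.97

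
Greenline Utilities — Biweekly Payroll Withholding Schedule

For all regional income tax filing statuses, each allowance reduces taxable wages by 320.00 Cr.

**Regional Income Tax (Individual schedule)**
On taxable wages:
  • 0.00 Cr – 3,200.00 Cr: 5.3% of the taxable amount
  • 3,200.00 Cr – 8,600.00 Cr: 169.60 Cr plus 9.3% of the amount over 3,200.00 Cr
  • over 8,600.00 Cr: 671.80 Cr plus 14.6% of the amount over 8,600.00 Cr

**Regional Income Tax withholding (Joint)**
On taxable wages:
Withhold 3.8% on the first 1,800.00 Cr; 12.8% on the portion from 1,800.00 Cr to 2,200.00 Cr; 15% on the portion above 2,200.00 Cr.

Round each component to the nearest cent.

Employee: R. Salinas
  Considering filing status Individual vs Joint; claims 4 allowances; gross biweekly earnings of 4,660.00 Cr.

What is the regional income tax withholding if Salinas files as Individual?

Regional Income Tax (Individual): taxable = 4,660.00 Cr − 4×320.00 Cr = 3,380.00 Cr
  169.60 Cr + 9.3% × (3,380.00 Cr − 3,200.00 Cr) = 169.60 Cr + 9.3% × 180.00 Cr = 186.34 Cr

186.34 Cr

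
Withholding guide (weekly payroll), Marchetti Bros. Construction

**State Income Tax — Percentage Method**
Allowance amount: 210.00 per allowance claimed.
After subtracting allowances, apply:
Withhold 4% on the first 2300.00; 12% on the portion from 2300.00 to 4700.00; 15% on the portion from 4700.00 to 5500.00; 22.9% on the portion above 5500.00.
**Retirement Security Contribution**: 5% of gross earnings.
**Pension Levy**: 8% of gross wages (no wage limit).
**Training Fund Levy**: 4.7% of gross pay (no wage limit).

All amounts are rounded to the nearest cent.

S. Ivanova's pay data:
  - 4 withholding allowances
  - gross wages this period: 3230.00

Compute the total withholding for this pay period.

State Income Tax: taxable = 3230.00 − 4×210.00 = 2390.00
  92.00 + 12% × (2390.00 − 2300.00) = 92.00 + 12% × 90.00 = 102.80
Retirement Security Contribution: 5% × 3230.00 = 161.50
Pension Levy: 8% × 3230.00 = 258.40
Training Fund Levy: 4.7% × 3230.00 = 151.81
Total: 102.80 + 161.50 + 258.40 + 151.81 = 674.51

674.51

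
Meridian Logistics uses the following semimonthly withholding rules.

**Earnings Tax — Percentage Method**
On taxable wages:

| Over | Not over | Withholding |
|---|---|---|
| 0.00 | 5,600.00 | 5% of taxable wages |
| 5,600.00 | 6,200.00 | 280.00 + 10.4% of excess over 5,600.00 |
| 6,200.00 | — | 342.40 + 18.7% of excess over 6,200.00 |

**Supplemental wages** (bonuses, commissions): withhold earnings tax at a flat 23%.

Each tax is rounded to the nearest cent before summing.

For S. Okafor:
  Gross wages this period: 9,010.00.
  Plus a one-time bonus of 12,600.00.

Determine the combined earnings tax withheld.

Earnings Tax: taxable = 9,010.00
  342.40 + 18.7% × (9,010.00 − 6,200.00) = 342.40 + 18.7% × 2,810.00 = 867.87
Supplemental (23% flat on bonus): 23% × 12,600.00 = 2,898.00
Total earnings tax: 867.87 + 2,898.00 = 3,765.87

3,765.87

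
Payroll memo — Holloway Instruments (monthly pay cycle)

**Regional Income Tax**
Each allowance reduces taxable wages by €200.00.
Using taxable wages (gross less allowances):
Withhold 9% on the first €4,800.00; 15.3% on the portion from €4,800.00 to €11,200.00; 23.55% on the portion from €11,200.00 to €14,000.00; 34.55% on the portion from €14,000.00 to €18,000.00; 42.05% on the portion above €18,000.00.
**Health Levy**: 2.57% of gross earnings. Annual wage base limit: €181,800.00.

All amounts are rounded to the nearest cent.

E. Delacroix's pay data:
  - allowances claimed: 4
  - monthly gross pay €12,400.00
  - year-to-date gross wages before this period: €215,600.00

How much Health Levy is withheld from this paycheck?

Health Levy: YTD €215,600.00 ≥ cap €181,800.00 → €0.00

€0.00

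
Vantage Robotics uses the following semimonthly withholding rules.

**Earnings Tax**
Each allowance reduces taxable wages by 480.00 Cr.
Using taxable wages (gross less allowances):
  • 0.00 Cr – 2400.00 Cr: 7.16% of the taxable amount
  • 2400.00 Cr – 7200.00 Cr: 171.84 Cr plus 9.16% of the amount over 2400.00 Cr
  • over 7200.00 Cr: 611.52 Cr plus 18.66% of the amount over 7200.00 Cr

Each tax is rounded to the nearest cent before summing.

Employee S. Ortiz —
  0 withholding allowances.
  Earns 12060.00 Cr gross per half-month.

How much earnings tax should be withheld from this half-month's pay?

1518.40 Cr

Earnings Tax: taxable = 12060.00 Cr
  611.52 Cr + 18.66% × (12060.00 Cr − 7200.00 Cr) = 611.52 Cr + 18.66% × 4860.00 Cr = 1518.40 Cr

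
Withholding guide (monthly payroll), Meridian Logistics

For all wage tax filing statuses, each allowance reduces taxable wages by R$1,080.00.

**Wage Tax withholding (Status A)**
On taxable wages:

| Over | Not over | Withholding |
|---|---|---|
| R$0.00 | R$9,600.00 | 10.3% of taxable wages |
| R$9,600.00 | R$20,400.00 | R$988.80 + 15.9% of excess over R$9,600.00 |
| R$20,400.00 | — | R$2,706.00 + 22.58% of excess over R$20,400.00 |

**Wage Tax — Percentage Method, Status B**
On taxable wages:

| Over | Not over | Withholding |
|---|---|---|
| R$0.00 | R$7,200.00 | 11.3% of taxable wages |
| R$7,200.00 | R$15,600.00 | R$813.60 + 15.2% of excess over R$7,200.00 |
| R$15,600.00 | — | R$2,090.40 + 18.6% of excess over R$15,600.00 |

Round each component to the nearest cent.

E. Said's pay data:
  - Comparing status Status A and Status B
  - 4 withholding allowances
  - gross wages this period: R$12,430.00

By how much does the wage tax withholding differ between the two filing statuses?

Wage Tax (Status A): taxable = R$12,430.00 − 4×R$1,080.00 = R$8,110.00
  10.3% × R$8,110.00 = R$835.33
Wage Tax (Status B): taxable = R$12,430.00 − 4×R$1,080.00 = R$8,110.00
  R$813.60 + 15.2% × (R$8,110.00 − R$7,200.00) = R$813.60 + 15.2% × R$910.00 = R$951.92
Difference: |R$835.33 − R$951.92| = R$116.59 (higher under Status B)

R$116.59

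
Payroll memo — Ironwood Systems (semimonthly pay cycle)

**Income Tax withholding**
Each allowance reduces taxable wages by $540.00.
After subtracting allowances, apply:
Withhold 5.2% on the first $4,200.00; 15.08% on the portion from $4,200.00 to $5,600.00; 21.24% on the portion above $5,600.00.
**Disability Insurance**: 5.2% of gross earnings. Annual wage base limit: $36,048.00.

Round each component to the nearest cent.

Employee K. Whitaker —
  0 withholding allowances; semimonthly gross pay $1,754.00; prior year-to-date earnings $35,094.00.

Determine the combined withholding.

$140.82

Income Tax: taxable = $1,754.00
  5.2% × $1,754.00 = $91.21
Disability Insurance: cap $36,048.00 − YTD $35,094.00 = $954.00 subject; 5.2% × $954.00 = $49.61
Total: $91.21 + $49.61 = $140.82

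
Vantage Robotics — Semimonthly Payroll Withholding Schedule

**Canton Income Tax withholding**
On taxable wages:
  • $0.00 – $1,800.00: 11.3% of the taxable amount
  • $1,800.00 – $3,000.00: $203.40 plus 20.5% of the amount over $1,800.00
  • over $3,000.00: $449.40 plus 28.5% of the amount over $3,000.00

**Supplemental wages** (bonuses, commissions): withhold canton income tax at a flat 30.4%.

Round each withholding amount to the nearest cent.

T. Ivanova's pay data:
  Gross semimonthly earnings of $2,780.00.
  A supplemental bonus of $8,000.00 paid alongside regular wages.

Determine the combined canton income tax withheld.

Canton Income Tax: taxable = $2,780.00
  $203.40 + 20.5% × ($2,780.00 − $1,800.00) = $203.40 + 20.5% × $980.00 = $404.30
Supplemental (30.4% flat on bonus): 30.4% × $8,000.00 = $2,432.00
Total canton income tax: $404.30 + $2,432.00 = $2,836.30

$2,836.30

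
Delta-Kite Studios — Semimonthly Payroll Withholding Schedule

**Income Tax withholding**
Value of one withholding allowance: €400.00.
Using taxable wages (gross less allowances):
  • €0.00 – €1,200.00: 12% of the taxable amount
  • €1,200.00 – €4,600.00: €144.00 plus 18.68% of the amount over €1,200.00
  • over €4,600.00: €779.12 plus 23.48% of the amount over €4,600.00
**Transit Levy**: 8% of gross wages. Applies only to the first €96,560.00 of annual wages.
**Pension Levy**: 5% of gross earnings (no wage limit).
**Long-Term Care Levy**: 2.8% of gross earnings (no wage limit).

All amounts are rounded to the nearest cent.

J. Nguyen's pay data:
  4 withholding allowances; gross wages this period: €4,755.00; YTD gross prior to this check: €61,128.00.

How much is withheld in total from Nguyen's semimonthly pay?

Income Tax: taxable = €4,755.00 − 4×€400.00 = €3,155.00
  €144.00 + 18.68% × (€3,155.00 − €1,200.00) = €144.00 + 18.68% × €1,955.00 = €509.19
Transit Levy: 8% × €4,755.00 = €380.40
Pension Levy: 5% × €4,755.00 = €237.75
Long-Term Care Levy: 2.8% × €4,755.00 = €133.14
Total: €509.19 + €380.40 + €237.75 + €133.14 = €1,260.48

€1,260.48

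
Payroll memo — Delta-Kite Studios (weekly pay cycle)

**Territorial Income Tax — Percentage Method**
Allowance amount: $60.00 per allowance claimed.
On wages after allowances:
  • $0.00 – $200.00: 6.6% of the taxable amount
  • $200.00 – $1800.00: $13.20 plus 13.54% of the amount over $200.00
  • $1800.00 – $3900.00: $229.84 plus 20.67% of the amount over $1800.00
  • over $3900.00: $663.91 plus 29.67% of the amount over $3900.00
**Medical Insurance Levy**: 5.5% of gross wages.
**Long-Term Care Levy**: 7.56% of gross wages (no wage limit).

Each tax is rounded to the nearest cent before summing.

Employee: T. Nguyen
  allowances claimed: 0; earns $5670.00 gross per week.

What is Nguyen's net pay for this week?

Territorial Income Tax: taxable = $5670.00
  $663.91 + 29.67% × ($5670.00 − $3900.00) = $663.91 + 29.67% × $1770.00 = $1189.07
Medical Insurance Levy: 5.5% × $5670.00 = $311.85
Long-Term Care Levy: 7.56% × $5670.00 = $428.65
Total withheld: $1189.07 + $311.85 + $428.65 = $1929.57
Net pay: $5670.00 − $1929.57 = $3740.43

$3740.43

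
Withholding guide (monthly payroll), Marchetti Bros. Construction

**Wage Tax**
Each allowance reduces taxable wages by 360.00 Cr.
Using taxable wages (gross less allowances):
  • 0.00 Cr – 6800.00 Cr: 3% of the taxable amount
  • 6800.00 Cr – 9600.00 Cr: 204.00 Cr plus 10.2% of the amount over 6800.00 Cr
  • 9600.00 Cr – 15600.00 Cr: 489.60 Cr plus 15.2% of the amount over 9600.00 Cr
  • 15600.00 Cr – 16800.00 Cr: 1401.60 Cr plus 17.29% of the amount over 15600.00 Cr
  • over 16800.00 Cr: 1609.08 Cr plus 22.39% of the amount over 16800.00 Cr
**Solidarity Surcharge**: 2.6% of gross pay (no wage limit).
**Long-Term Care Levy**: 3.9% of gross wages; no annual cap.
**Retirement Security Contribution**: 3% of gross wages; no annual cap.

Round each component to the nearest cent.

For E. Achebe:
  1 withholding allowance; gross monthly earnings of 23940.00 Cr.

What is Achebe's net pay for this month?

Wage Tax: taxable = 23940.00 Cr − 1×360.00 Cr = 23580.00 Cr
  1609.08 Cr + 22.39% × (23580.00 Cr − 16800.00 Cr) = 1609.08 Cr + 22.39% × 6780.00 Cr = 3127.12 Cr
Solidarity Surcharge: 2.6% × 23940.00 Cr = 622.44 Cr
Long-Term Care Levy: 3.9% × 23940.00 Cr = 933.66 Cr
Retirement Security Contribution: 3% × 23940.00 Cr = 718.20 Cr
Total withheld: 3127.12 Cr + 622.44 Cr + 933.66 Cr + 718.20 Cr = 5401.42 Cr
Net pay: 23940.00 Cr − 5401.42 Cr = 18538.58 Cr

18538.58 Cr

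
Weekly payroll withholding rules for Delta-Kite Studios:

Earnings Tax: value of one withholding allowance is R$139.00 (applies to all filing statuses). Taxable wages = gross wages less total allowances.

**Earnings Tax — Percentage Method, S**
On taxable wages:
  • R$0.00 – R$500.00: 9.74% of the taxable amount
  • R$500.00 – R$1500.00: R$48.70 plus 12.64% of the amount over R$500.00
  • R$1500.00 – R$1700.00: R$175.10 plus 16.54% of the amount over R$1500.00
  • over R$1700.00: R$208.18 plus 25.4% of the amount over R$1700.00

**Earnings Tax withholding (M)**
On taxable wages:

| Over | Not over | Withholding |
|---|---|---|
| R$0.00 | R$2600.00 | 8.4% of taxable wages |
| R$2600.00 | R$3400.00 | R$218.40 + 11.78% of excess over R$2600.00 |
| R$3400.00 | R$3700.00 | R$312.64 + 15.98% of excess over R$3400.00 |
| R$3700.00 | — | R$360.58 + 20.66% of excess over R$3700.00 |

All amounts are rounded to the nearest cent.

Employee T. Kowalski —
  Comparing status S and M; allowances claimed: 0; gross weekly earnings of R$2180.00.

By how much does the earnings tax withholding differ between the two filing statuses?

R$146.98

Earnings Tax (S): taxable = R$2180.00
  R$208.18 + 25.4% × (R$2180.00 − R$1700.00) = R$208.18 + 25.4% × R$480.00 = R$330.10
Earnings Tax (M): taxable = R$2180.00
  8.4% × R$2180.00 = R$183.12
Difference: |R$330.10 − R$183.12| = R$146.98 (higher under S)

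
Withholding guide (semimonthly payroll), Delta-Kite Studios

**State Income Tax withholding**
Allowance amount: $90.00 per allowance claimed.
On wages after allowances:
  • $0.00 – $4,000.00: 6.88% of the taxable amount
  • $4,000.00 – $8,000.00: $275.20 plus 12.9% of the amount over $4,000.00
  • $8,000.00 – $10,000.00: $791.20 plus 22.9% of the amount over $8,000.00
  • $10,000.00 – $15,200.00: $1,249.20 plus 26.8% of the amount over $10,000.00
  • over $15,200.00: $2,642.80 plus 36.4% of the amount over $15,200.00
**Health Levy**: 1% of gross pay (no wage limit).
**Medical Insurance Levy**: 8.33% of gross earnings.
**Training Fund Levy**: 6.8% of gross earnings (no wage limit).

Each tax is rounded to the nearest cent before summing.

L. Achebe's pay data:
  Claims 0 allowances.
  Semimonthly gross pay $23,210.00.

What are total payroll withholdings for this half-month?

State Income Tax: taxable = $23,210.00
  $2,642.80 + 36.4% × ($23,210.00 − $15,200.00) = $2,642.80 + 36.4% × $8,010.00 = $5,558.44
Health Levy: 1% × $23,210.00 = $232.10
Medical Insurance Levy: 8.33% × $23,210.00 = $1,933.39
Training Fund Levy: 6.8% × $23,210.00 = $1,578.28
Total: $5,558.44 + $232.10 + $1,933.39 + $1,578.28 = $9,302.21

$9,302.21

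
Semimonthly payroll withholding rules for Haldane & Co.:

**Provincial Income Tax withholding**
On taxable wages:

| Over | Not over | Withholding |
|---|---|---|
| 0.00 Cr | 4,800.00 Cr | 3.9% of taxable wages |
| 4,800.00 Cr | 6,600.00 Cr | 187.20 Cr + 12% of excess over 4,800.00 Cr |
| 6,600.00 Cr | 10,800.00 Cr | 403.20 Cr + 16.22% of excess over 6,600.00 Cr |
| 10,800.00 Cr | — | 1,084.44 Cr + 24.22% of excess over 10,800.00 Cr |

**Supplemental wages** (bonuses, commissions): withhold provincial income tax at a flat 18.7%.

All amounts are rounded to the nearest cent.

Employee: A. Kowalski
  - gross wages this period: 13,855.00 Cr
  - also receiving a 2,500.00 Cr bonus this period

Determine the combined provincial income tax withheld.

Provincial Income Tax: taxable = 13,855.00 Cr
  1,084.44 Cr + 24.22% × (13,855.00 Cr − 10,800.00 Cr) = 1,084.44 Cr + 24.22% × 3,055.00 Cr = 1,824.36 Cr
Supplemental (18.7% flat on bonus): 18.7% × 2,500.00 Cr = 467.50 Cr
Total provincial income tax: 1,824.36 Cr + 467.50 Cr = 2,291.86 Cr

2,291.86 Cr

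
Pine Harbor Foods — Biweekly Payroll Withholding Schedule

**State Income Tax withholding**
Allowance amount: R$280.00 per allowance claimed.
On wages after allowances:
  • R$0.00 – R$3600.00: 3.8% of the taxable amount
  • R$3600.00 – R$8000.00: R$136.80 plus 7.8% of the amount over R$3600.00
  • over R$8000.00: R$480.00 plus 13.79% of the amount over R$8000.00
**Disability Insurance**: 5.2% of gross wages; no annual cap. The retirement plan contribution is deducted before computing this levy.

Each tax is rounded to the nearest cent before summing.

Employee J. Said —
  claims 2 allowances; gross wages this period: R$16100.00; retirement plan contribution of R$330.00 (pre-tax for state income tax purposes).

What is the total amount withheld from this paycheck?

R$2294.30

State Income Tax: taxable = R$16100.00 − R$330.00 − 2×R$280.00 = R$15210.00
  R$480.00 + 13.79% × (R$15210.00 − R$8000.00) = R$480.00 + 13.79% × R$7210.00 = R$1474.26
Disability Insurance: 5.2% × R$15770.00 = R$820.04
Total: R$1474.26 + R$820.04 = R$2294.30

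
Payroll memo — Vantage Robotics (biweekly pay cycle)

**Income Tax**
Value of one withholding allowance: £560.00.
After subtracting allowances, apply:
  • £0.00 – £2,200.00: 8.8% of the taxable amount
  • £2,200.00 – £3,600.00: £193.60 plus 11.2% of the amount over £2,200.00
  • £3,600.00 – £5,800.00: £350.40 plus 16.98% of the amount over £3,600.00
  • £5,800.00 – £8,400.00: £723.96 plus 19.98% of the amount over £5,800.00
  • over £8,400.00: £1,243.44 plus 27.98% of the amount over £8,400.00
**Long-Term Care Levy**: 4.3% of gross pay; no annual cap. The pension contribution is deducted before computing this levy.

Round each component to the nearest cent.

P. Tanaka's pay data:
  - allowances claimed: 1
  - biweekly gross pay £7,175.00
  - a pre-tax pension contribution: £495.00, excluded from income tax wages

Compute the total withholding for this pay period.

£1,075.14

Income Tax: taxable = £7,175.00 − £495.00 − 1×£560.00 = £6,120.00
  £723.96 + 19.98% × (£6,120.00 − £5,800.00) = £723.96 + 19.98% × £320.00 = £787.90
Long-Term Care Levy: 4.3% × £6,680.00 = £287.24
Total: £787.90 + £287.24 = £1,075.14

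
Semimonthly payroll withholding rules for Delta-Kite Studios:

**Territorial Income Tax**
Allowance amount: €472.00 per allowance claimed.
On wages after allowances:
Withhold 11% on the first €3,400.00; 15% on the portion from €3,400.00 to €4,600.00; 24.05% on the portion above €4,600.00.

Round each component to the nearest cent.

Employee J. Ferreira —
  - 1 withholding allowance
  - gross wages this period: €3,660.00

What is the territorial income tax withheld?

€350.68

Territorial Income Tax: taxable = €3,660.00 − 1×€472.00 = €3,188.00
  11% × €3,188.00 = €350.68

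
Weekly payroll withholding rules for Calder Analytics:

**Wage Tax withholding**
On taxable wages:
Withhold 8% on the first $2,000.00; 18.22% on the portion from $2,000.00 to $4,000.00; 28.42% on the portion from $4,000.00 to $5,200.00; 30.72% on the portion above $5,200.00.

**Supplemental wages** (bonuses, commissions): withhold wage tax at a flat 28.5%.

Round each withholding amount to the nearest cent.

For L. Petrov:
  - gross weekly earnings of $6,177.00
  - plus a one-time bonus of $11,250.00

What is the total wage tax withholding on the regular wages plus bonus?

Wage Tax: taxable = $6,177.00
  $865.44 + 30.72% × ($6,177.00 − $5,200.00) = $865.44 + 30.72% × $977.00 = $1,165.57
Supplemental (28.5% flat on bonus): 28.5% × $11,250.00 = $3,206.25
Total wage tax: $1,165.57 + $3,206.25 = $4,371.82

$4,371.82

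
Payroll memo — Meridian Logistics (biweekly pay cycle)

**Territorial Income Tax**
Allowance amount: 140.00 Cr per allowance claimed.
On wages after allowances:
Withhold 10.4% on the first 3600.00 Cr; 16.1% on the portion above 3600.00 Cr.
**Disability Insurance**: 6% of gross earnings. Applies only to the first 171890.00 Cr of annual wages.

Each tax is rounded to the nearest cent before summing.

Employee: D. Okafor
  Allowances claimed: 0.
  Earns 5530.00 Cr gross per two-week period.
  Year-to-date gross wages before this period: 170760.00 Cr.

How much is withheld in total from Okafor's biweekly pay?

752.93 Cr

Territorial Income Tax: taxable = 5530.00 Cr
  374.40 Cr + 16.1% × (5530.00 Cr − 3600.00 Cr) = 374.40 Cr + 16.1% × 1930.00 Cr = 685.13 Cr
Disability Insurance: cap 171890.00 Cr − YTD 170760.00 Cr = 1130.00 Cr subject; 6% × 1130.00 Cr = 67.80 Cr
Total: 685.13 Cr + 67.80 Cr = 752.93 Cr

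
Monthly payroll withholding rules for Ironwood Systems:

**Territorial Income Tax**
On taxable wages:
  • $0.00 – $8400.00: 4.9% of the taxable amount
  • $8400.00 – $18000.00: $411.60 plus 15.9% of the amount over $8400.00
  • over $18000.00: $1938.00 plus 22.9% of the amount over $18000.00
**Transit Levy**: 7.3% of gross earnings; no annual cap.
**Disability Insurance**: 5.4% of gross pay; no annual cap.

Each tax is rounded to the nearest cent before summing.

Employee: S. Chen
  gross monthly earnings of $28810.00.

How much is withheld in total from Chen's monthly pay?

Territorial Income Tax: taxable = $28810.00
  $1938.00 + 22.9% × ($28810.00 − $18000.00) = $1938.00 + 22.9% × $10810.00 = $4413.49
Transit Levy: 7.3% × $28810.00 = $2103.13
Disability Insurance: 5.4% × $28810.00 = $1555.74
Total: $4413.49 + $2103.13 + $1555.74 = $8072.36

$8072.36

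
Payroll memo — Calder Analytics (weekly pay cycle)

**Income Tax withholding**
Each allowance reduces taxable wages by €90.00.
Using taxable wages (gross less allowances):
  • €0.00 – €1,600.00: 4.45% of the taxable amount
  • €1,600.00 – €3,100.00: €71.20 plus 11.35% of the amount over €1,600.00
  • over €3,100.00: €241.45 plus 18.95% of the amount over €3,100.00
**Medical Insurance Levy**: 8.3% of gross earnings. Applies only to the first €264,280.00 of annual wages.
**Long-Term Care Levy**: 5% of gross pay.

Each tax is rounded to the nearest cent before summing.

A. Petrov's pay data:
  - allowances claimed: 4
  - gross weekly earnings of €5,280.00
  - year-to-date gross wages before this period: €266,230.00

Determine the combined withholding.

Income Tax: taxable = €5,280.00 − 4×€90.00 = €4,920.00
  €241.45 + 18.95% × (€4,920.00 − €3,100.00) = €241.45 + 18.95% × €1,820.00 = €586.34
Medical Insurance Levy: YTD €266,230.00 ≥ cap €264,280.00 → €0.00
Long-Term Care Levy: 5% × €5,280.00 = €264.00
Total: €586.34 + €0.00 + €264.00 = €850.34

€850.34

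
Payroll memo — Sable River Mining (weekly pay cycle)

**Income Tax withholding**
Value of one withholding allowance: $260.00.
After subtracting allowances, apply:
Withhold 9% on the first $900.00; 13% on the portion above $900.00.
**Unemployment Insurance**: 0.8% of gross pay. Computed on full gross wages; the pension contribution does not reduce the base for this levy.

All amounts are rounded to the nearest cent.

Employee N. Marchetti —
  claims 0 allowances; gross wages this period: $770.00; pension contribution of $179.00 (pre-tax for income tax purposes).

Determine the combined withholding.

$59.35

Income Tax: taxable = $770.00 − $179.00 = $591.00
  9% × $591.00 = $53.19
Unemployment Insurance: 0.8% × $770.00 = $6.16
Total: $53.19 + $6.16 = $59.35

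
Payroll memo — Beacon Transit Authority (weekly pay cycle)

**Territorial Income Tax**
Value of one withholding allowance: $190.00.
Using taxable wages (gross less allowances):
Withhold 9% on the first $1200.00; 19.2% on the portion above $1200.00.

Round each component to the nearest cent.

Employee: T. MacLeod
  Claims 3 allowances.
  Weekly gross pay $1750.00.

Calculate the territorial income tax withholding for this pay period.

$106.20

Territorial Income Tax: taxable = $1750.00 − 3×$190.00 = $1180.00
  9% × $1180.00 = $106.20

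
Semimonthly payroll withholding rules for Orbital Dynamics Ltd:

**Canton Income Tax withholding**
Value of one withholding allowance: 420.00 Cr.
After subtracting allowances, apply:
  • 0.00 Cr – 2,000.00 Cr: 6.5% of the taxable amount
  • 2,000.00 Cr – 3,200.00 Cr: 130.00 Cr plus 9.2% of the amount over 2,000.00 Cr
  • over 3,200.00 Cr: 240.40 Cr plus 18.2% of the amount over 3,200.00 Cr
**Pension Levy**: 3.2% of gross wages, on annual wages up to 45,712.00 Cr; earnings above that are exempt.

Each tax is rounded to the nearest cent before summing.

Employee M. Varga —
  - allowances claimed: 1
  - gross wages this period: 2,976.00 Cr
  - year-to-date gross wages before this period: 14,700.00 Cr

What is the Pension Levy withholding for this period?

95.23 Cr

Pension Levy: 3.2% × 2,976.00 Cr = 95.23 Cr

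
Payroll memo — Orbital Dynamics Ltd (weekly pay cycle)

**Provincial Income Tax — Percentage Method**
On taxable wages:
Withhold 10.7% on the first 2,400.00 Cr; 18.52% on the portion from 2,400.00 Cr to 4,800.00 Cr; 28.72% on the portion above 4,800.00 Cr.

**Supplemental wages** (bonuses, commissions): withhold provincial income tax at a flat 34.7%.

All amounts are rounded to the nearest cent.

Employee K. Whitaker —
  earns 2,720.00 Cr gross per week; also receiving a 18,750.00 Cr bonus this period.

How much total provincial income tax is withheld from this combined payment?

Provincial Income Tax: taxable = 2,720.00 Cr
  256.80 Cr + 18.52% × (2,720.00 Cr − 2,400.00 Cr) = 256.80 Cr + 18.52% × 320.00 Cr = 316.06 Cr
Supplemental (34.7% flat on bonus): 34.7% × 18,750.00 Cr = 6,506.25 Cr
Total provincial income tax: 316.06 Cr + 6,506.25 Cr = 6,822.31 Cr

6,822.31 Cr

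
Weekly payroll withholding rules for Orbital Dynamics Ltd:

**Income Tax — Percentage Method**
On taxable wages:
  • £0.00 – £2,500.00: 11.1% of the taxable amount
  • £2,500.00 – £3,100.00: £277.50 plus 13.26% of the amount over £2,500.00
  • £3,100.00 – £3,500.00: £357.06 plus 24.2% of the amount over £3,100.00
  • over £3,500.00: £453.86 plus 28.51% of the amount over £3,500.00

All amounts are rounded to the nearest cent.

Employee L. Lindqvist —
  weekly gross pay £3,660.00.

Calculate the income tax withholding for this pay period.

Income Tax: taxable = £3,660.00
  £453.86 + 28.51% × (£3,660.00 − £3,500.00) = £453.86 + 28.51% × £160.00 = £499.48

£499.48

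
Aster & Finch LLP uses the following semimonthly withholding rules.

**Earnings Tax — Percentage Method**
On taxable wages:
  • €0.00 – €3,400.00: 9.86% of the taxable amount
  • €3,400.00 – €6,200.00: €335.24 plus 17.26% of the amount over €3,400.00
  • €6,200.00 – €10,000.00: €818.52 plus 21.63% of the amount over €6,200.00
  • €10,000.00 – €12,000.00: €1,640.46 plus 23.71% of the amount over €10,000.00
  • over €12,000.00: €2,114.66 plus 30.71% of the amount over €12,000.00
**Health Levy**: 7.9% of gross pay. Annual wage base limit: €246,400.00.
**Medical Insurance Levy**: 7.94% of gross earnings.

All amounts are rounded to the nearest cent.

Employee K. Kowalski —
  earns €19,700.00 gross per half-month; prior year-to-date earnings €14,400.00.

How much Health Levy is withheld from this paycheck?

Health Levy: 7.9% × €19,700.00 = €1,556.30

€1,556.30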